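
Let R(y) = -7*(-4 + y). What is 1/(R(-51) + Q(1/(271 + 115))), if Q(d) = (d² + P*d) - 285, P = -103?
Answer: 148996/14859843 ≈ 0.010027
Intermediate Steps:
R(y) = 28 - 7*y
Q(d) = -285 + d² - 103*d (Q(d) = (d² - 103*d) - 285 = -285 + d² - 103*d)
1/(R(-51) + Q(1/(271 + 115))) = 1/((28 - 7*(-51)) + (-285 + (1/(271 + 115))² - 103/(271 + 115))) = 1/((28 + 357) + (-285 + (1/386)² - 103/386)) = 1/(385 + (-285 + (1/386)² - 103*1/386)) = 1/(385 + (-285 + 1/148996 - 103/386)) = 1/(385 - 42503617/148996) = 1/(14859843/148996) = 148996/14859843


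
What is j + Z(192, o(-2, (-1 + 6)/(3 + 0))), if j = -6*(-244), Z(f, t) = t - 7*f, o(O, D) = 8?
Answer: 128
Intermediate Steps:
j = 1464
j + Z(192, o(-2, (-1 + 6)/(3 + 0))) = 1464 + (8 - 7*192) = 1464 + (8 - 1344) = 1464 - 1336 = 128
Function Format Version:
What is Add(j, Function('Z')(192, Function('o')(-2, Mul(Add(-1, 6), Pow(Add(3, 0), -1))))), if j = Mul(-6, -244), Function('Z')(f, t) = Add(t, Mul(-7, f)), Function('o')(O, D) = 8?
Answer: 128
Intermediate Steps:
j = 1464
Add(j, Function('Z')(192, Function('o')(-2, Mul(Add(-1, 6), Pow(Add(3, 0), -1))))) = Add(1464, Add(8, Mul(-7, 192))) = Add(1464, Add(8, -1344)) = Add(1464, -1336) = 128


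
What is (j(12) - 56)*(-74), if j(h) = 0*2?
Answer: 4144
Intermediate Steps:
j(h) = 0
(j(12) - 56)*(-74) = (0 - 56)*(-74) = -56*(-74) = 4144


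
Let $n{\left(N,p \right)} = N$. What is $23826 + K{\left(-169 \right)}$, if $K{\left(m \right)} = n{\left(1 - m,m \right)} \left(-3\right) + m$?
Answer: $23147$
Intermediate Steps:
$K{\left(m \right)} = -3 + 4 m$ ($K{\left(m \right)} = \left(1 - m\right) \left(-3\right) + m = \left(-3 + 3 m\right) + m = -3 + 4 m$)
$23826 + K{\left(-169 \right)} = 23826 + \left(-3 + 4 \left(-169\right)\right) = 23826 - 679 = 23147$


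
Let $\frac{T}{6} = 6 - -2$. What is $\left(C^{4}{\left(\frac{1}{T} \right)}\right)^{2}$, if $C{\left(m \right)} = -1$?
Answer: $1$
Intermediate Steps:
$T = 48$ ($T = 6 \left(6 - -2\right) = 6 \left(6 + 2\right) = 6 \cdot 8 = 48$)
$\left(C^{4}{\left(\frac{1}{T} \right)}\right)^{2} = \left(\left(-1\right)^{4}\right)^{2} = 1^{2} = 1$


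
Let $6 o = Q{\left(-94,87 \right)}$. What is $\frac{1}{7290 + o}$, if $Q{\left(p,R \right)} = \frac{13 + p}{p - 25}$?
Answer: $\frac{238}{1735047} \approx 0.00013717$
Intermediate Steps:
$Q{\left(p,R \right)} = \frac{13 + p}{-25 + p}$
$o = \frac{27}{238}$ ($o = \frac{\frac{1}{-25 - 94} \left(13 - 94\right)}{6} = \frac{\frac{1}{-119} \left(-81\right)}{6} = \frac{\left(- \frac{1}{119}\right) \left(-81\right)}{6} = \frac{1}{6} \cdot \frac{81}{119} = \frac{27}{238} \approx 0.11345$)
$\frac{1}{7290 + o} = \frac{1}{7290 + \frac{27}{238}} = \frac{1}{\frac{1735047}{238}} = \frac{238}{1735047}$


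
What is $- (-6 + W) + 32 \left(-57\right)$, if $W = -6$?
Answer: $-1812$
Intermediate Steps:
$- (-6 + W) + 32 \left(-57\right) = - (-6 - 6) + 32 \left(-57\right) = \left(-1\right) \left(-12\right) - 1824 = 12 - 1824 = -1812$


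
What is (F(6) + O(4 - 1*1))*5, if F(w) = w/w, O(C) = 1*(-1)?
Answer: 0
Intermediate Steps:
O(C) = -1
F(w) = 1
(F(6) + O(4 - 1*1))*5 = (1 - 1)*5 = 0*5 = 0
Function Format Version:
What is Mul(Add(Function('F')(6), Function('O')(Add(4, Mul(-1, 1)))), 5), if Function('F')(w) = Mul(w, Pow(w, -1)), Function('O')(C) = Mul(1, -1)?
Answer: 0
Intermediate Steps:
Function('O')(C) = -1
Function('F')(w) = 1
Mul(Add(Function('F')(6), Function('O')(Add(4, Mul(-1, 1)))), 5) = Mul(Add(1, -1), 5) = Mul(0, 5) = 0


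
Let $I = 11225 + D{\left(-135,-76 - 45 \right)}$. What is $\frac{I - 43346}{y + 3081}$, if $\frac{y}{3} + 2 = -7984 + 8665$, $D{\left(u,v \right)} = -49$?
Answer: $- \frac{16085}{2559} \approx -6.2857$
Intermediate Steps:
$y = 2037$ ($y = -6 + 3 \left(-7984 + 8665\right) = -6 + 3 \cdot 681 = -6 + 2043 = 2037$)
$I = 11176$ ($I = 11225 - 49 = 11176$)
$\frac{I - 43346}{y + 3081} = \frac{11176 - 43346}{2037 + 3081} = - \frac{32170}{5118} = \left(-32170\right) \frac{1}{5118} = - \frac{16085}{2559}$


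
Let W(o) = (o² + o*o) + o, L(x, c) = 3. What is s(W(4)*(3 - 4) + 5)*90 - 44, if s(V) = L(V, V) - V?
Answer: 3016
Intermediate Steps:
W(o) = o + 2*o² (W(o) = (o² + o²) + o = 2*o² + o = o + 2*o²)
s(V) = 3 - V
s(W(4)*(3 - 4) + 5)*90 - 44 = (3 - ((4*(1 + 2*4))*(3 - 4) + 5))*90 - 44 = (3 - ((4*(1 + 8))*(-1) + 5))*90 - 44 = (3 - ((4*9)*(-1) + 5))*90 - 44 = (3 - (36*(-1) + 5))*90 - 44 = (3 - (-36 + 5))*90 - 44 = (3 - 1*(-31))*90 - 44 = (3 + 31)*90 - 44 = 34*90 - 44 = 3060 - 44 = 3016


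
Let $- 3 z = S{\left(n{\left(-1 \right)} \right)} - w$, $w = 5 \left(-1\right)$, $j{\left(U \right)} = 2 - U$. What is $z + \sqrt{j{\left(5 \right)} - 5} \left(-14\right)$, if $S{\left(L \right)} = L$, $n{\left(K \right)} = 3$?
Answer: $- \frac{8}{3} - 28 i \sqrt{2} \approx -2.6667 - 39.598 i$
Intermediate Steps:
$w = -5$
$z = - \frac{8}{3}$ ($z = - \frac{3 - -5}{3} = - \frac{3 + 5}{3} = \left(- \frac{1}{3}\right) 8 = - \frac{8}{3} \approx -2.6667$)
$z + \sqrt{j{\left(5 \right)} - 5} \left(-14\right) = - \frac{8}{3} + \sqrt{\left(2 - 5\right) - 5} \left(-14\right) = - \frac{8}{3} + \sqrt{-3 - 5} \left(-14\right) = - \frac{8}{3} + \sqrt{-8} \left(-14\right) = - \frac{8}{3} + 2 i \sqrt{2} \left(-14\right) = - \frac{8}{3} - 28 i \sqrt{2}$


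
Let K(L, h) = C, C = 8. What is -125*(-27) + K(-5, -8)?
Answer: 3383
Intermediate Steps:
K(L, h) = 8
-125*(-27) + K(-5, -8) = -125*(-27) + 8 = 3375 + 8 = 3383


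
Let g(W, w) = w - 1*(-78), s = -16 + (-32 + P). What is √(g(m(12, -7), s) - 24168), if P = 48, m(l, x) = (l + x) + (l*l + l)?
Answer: I*√24090 ≈ 155.21*I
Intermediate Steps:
m(l, x) = x + l² + 2*l (m(l, x) = (l + x) + (l² + l) = (l + x) + (l + l²) = x + l² + 2*l)
s = 0 (s = -16 + (-32 + 48) = -16 + 16 = 0)
g(W, w) = 78 + w (g(W, w) = w + 78 = 78 + w)
√(g(m(12, -7), s) - 24168) = √((78 + 0) - 24168) = √(78 - 24168) = √(-24090) = I*√24090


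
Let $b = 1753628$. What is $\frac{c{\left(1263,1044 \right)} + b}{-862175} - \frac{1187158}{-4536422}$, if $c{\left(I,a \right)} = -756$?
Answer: $- \frac{3464114577667}{1955594818925} \approx -1.7714$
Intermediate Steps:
$\frac{c{\left(1263,1044 \right)} + b}{-862175} - \frac{1187158}{-4536422} = \frac{-756 + 1753628}{-862175} - \frac{1187158}{-4536422} = 1752872 \left(- \frac{1}{862175}\right) - - \frac{593579}{2268211} = - \frac{1752872}{862175} + \frac{593579}{2268211} = - \frac{3464114577667}{1955594818925}$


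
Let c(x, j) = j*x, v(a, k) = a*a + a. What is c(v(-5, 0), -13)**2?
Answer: 67600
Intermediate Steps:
v(a, k) = a + a**2 (v(a, k) = a**2 + a = a + a**2)
c(v(-5, 0), -13)**2 = (-(-65)*(1 - 5))**2 = (-(-65)*(-4))**2 = (-13*20)**2 = (-260)**2 = 67600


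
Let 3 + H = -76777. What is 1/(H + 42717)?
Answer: -1/34063 ≈ -2.9357e-5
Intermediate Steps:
H = -76780 (H = -3 - 76777 = -76780)
1/(H + 42717) = 1/(-76780 + 42717) = 1/(-34063) = -1/34063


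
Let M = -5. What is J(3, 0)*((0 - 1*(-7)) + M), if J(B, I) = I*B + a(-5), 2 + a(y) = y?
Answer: -14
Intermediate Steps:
a(y) = -2 + y
J(B, I) = -7 + B*I (J(B, I) = I*B + (-2 - 5) = B*I - 7 = -7 + B*I)
J(3, 0)*((0 - 1*(-7)) + M) = (-7 + 3*0)*((0 - 1*(-7)) - 5) = (-7 + 0)*((0 + 7) - 5) = -7*(7 - 5) = -7*2 = -14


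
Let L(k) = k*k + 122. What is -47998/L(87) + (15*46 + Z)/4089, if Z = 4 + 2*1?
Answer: -2194378/361477 ≈ -6.0706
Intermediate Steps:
Z = 6 (Z = 4 + 2 = 6)
L(k) = 122 + k**2 (L(k) = k**2 + 122 = 122 + k**2)
-47998/L(87) + (15*46 + Z)/4089 = -47998/(122 + 87**2) + (15*46 + 6)/4089 = -47998/(122 + 7569) + (690 + 6)*(1/4089) = -47998/7691 + 696*(1/4089) = -47998*1/7691 + 8/47 = -47998/7691 + 8/47 = -2194378/361477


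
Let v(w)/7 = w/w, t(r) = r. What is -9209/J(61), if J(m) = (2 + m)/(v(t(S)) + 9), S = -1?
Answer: -147344/63 ≈ -2338.8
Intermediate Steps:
v(w) = 7 (v(w) = 7*(w/w) = 7*1 = 7)
J(m) = ⅛ + m/16 (J(m) = (2 + m)/(7 + 9) = (2 + m)/16 = (2 + m)*(1/16) = ⅛ + m/16)
-9209/J(61) = -9209/(⅛ + (1/16)*61) = -9209/(⅛ + 61/16) = -9209/63/16 = -9209*16/63 = -147344/63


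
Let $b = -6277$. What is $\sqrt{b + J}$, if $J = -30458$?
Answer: $i \sqrt{36735} \approx 191.66 i$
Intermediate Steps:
$\sqrt{b + J} = \sqrt{-6277 - 30458} = \sqrt{-36735} = i \sqrt{36735}$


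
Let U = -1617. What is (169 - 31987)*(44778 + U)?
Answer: -1373296698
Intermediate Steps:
(169 - 31987)*(44778 + U) = (169 - 31987)*(44778 - 1617) = -31818*43161 = -1373296698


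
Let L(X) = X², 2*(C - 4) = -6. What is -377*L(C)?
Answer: -377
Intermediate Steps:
C = 1 (C = 4 + (½)*(-6) = 4 - 3 = 1)
-377*L(C) = -377*1² = -377*1 = -377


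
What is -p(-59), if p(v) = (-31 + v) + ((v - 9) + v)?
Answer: 217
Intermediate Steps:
p(v) = -40 + 3*v (p(v) = (-31 + v) + ((-9 + v) + v) = (-31 + v) + (-9 + 2*v) = -40 + 3*v)
-p(-59) = -(-40 + 3*(-59)) = -(-40 - 177) = -1*(-217) = 217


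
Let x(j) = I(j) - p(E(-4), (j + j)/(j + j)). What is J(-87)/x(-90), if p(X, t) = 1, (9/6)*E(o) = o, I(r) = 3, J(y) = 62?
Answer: 31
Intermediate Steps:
E(o) = 2*o/3
x(j) = 2 (x(j) = 3 - 1*1 = 3 - 1 = 2)
J(-87)/x(-90) = 62/2 = 62*(1/2) = 31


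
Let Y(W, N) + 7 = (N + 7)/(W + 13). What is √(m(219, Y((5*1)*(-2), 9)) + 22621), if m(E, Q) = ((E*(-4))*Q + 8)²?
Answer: √2177645 ≈ 1475.7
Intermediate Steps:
Y(W, N) = -7 + (7 + N)/(13 + W) (Y(W, N) = -7 + (N + 7)/(W + 13) = -7 + (7 + N)/(13 + W))
m(E, Q) = (8 - 4*E*Q)² (m(E, Q) = ((-4*E)*Q + 8)² = (-4*E*Q + 8)² = (8 - 4*E*Q)²)
√(m(219, Y((5*1)*(-2), 9)) + 22621) = √(16*(-2 + 219*((-84 + 9 - 7*5*1*(-2))/(13 + (5*1)*(-2))))² + 22621) = √(16*(-2 + 219*((-84 + 9 - 35*(-2))/(13 + 5*(-2))))² + 22621) = √(16*(-2 + 219*((-84 + 9 - 7*(-10))/(13 - 10)))² + 22621) = √(16*(-2 + 219*((-84 + 9 + 70)/3))² + 22621) = √(16*(-2 + 219*((⅓)*(-5)))² + 22621) = √(16*(-2 + 219*(-5/3))² + 22621) = √(16*(-2 - 365)² + 22621) = √(16*(-367)² + 22621) = √(16*134689 + 22621) = √(2155024 + 22621) = √2177645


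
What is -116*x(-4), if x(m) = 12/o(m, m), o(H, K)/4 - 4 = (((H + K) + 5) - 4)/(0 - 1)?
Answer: -348/11 ≈ -31.636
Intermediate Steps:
o(H, K) = 12 - 4*H - 4*K (o(H, K) = 16 + 4*((((H + K) + 5) - 4)/(0 - 1)) = 16 + 4*(((5 + H + K) - 4)/(-1)) = 16 + 4*((1 + H + K)*(-1)) = 16 + 4*(-1 - H - K) = 16 + (-4 - 4*H - 4*K) = 12 - 4*H - 4*K)
x(m) = 12/(12 - 8*m) (x(m) = 12/(12 - 4*m - 4*m) = 12/(12 - 8*m))
-116*x(-4) = -(-348)/(-3 + 2*(-4)) = -(-348)/(-3 - 8) = -(-348)/(-11) = -(-348)*(-1)/11 = -116*3/11 = -348/11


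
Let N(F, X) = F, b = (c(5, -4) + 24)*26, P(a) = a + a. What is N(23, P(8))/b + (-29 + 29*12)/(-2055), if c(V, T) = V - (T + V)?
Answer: -184967/1496040 ≈ -0.12364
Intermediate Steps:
P(a) = 2*a
c(V, T) = -T (c(V, T) = V + (-T - V) = -T)
b = 728 (b = (-1*(-4) + 24)*26 = (4 + 24)*26 = 28*26 = 728)
N(23, P(8))/b + (-29 + 29*12)/(-2055) = 23/728 + (-29 + 29*12)/(-2055) = 23*(1/728) + (-29 + 348)*(-1/2055) = 23/728 + 319*(-1/2055) = 23/728 - 319/2055 = -184967/1496040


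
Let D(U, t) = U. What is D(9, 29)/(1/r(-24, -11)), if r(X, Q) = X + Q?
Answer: -315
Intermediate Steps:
r(X, Q) = Q + X
D(9, 29)/(1/r(-24, -11)) = 9/(1/(-11 - 24)) = 9/(1/(-35)) = 9/(-1/35) = 9*(-35) = -315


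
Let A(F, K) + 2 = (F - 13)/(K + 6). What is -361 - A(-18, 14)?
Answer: -7149/20 ≈ -357.45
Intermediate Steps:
A(F, K) = -2 + (-13 + F)/(6 + K) (A(F, K) = -2 + (F - 13)/(K + 6) = -2 + (-13 + F)/(6 + K))
-361 - A(-18, 14) = -361 - (-25 - 18 - 2*14)/(6 + 14) = -361 - (-25 - 18 - 28)/20 = -361 - (-71)/20 = -361 - 1*(-71/20) = -361 + 71/20 = -7149/20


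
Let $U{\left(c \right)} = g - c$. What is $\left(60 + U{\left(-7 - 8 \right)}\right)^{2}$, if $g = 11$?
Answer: $7396$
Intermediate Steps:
$U{\left(c \right)} = 11 - c$
$\left(60 + U{\left(-7 - 8 \right)}\right)^{2} = \left(60 + \left(11 - \left(-7 - 8\right)\right)\right)^{2} = \left(60 + \left(11 - -15\right)\right)^{2} = \left(60 + \left(11 + 15\right)\right)^{2} = \left(60 + 26\right)^{2} = 86^{2} = 7396$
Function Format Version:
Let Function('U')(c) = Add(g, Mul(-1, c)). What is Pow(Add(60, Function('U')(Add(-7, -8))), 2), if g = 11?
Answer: 7396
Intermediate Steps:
Function('U')(c) = Add(11, Mul(-1, c))
Pow(Add(60, Function('U')(Add(-7, -8))), 2) = Pow(Add(60, Add(11, Mul(-1, Add(-7, -8)))), 2) = Pow(Add(60, Add(11, Mul(-1, -15))), 2) = Pow(Add(60, Add(11, 15)), 2) = Pow(Add(60, 26), 2) = Pow(86, 2) = 7396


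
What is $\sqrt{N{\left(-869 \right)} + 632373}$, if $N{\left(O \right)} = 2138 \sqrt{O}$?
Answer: $\sqrt{632373 + 2138 i \sqrt{869}} \approx 796.2 + 39.579 i$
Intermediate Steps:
$\sqrt{N{\left(-869 \right)} + 632373} = \sqrt{2138 \sqrt{-869} + 632373} = \sqrt{2138 i \sqrt{869} + 632373} = \sqrt{632373 + 2138 i \sqrt{869}}$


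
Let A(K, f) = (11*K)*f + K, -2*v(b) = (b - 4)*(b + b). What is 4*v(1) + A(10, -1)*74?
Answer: -7388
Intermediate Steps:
v(b) = -b*(-4 + b) (v(b) = -(b - 4)*(b + b)/2 = -(-4 + b)*2*b/2 = -b*(-4 + b))
A(K, f) = K + 11*K*f (A(K, f) = 11*K*f + K = K + 11*K*f)
4*v(1) + A(10, -1)*74 = 4*(1*(4 - 1*1)) + (10*(1 + 11*(-1)))*74 = 4*(1*(4 - 1)) + (10*(1 - 11))*74 = 4*(1*3) + (10*(-10))*74 = 4*3 - 100*74 = 12 - 7400 = -7388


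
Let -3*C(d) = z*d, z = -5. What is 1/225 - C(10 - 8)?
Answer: -749/225 ≈ -3.3289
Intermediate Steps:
C(d) = 5*d/3 (C(d) = -(-5)*d/3 = 5*d/3)
1/225 - C(10 - 8) = 1/225 - 5*(10 - 8)/3 = 1/225 - 5*2/3 = 1/225 - 1*10/3 = 1/225 - 10/3 = -749/225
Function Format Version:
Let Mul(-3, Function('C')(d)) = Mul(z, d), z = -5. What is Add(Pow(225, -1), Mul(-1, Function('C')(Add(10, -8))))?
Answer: Rational(-749, 225) ≈ -3.3289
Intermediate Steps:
Function('C')(d) = Mul(Rational(5, 3), d) (Function('C')(d) = Mul(Rational(-1, 3), Mul(-5, d)) = Mul(Rational(5, 3), d))
Add(Pow(225, -1), Mul(-1, Function('C')(Add(10, -8)))) = Add(Pow(225, -1), Mul(-1, Mul(Rational(5, 3), Add(10, -8)))) = Add(Rational(1, 225), Mul(-1, Mul(Rational(5, 3), 2))) = Add(Rational(1, 225), Mul(-1, Rational(10, 3))) = Add(Rational(1, 225), Rational(-10, 3)) = Rational(-749, 225)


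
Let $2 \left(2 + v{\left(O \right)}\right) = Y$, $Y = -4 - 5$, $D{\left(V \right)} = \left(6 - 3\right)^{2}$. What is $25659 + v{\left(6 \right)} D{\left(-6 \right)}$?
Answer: $\frac{51201}{2} \approx 25601.0$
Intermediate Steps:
$D{\left(V \right)} = 9$ ($D{\left(V \right)} = 3^{2} = 9$)
$Y = -9$
$v{\left(O \right)} = - \frac{13}{2}$ ($v{\left(O \right)} = -2 + \frac{1}{2} \left(-9\right) = -2 - \frac{9}{2} = - \frac{13}{2}$)
$25659 + v{\left(6 \right)} D{\left(-6 \right)} = 25659 - \frac{117}{2} = \frac{51201}{2}$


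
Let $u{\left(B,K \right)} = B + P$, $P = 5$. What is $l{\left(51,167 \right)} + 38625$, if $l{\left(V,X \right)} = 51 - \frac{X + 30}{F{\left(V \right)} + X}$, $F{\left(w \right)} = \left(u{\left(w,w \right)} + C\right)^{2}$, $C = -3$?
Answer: $\frac{115099579}{2976} \approx 38676.0$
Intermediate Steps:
$u{\left(B,K \right)} = 5 + B$ ($u{\left(B,K \right)} = B + 5 = 5 + B$)
$F{\left(w \right)} = \left(2 + w\right)^{2}$ ($F{\left(w \right)} = \left(\left(5 + w\right) - 3\right)^{2} = \left(2 + w\right)^{2}$)
$l{\left(V,X \right)} = 51 - \frac{30 + X}{X + \left(2 + V\right)^{2}}$ ($l{\left(V,X \right)} = 51 - \frac{X + 30}{\left(2 + V\right)^{2} + X} = 51 - \frac{30 + X}{X + \left(2 + V\right)^{2}}$)
$l{\left(51,167 \right)} + 38625 = \frac{-30 + 50 \cdot 167 + 51 \left(2 + 51\right)^{2}}{167 + \left(2 + 51\right)^{2}} + 38625 = \frac{-30 + 8350 + 51 \cdot 53^{2}}{167 + 53^{2}} + 38625 = \frac{-30 + 8350 + 51 \cdot 2809}{167 + 2809} + 38625 = \frac{-30 + 8350 + 143259}{2976} + 38625 = \frac{1}{2976} \cdot 151579 + 38625 = \frac{151579}{2976} + 38625 = \frac{115099579}{2976}$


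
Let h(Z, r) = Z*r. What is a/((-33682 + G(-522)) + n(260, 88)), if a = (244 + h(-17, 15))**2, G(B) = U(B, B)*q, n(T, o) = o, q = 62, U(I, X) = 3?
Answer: -121/33408 ≈ -0.0036219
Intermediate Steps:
G(B) = 186 (G(B) = 3*62 = 186)
a = 121 (a = (244 - 17*15)**2 = (244 - 255)**2 = (-11)**2 = 121)
a/((-33682 + G(-522)) + n(260, 88)) = 121/((-33682 + 186) + 88) = 121/(-33496 + 88) = 121/(-33408) = 121*(-1/33408) = -121/33408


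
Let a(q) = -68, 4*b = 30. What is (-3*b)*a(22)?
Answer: 1530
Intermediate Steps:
b = 15/2 (b = (1/4)*30 = 15/2 ≈ 7.5000)
(-3*b)*a(22) = -3*15/2*(-68) = -45/2*(-68) = 1530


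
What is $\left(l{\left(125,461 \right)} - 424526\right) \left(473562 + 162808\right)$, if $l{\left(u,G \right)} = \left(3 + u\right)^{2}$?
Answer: $-259729324540$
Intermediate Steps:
$\left(l{\left(125,461 \right)} - 424526\right) \left(473562 + 162808\right) = \left(\left(3 + 125\right)^{2} - 424526\right) \left(473562 + 162808\right) = \left(128^{2} - 424526\right) 636370 = \left(16384 - 424526\right) 636370 = \left(-408142\right) 636370 = -259729324540$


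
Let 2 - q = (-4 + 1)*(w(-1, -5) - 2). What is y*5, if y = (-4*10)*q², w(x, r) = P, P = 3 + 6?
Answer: -105800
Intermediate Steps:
P = 9
w(x, r) = 9
q = 23 (q = 2 - (-4 + 1)*(9 - 2) = 2 - (-3)*7 = 2 - 1*(-21) = 2 + 21 = 23)
y = -21160 (y = -4*10*23² = -40*529 = -21160)
y*5 = -21160*5 = -105800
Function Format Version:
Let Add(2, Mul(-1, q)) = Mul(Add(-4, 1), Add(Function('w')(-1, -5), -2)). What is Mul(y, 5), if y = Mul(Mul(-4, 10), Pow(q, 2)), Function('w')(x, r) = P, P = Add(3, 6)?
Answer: -105800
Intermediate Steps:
P = 9
Function('w')(x, r) = 9
q = 23 (q = Add(2, Mul(-1, Mul(Add(-4, 1), Add(9, -2)))) = Add(2, Mul(-1, Mul(-3, 7))) = Add(2, Mul(-1, -21)) = Add(2, 21) = 23)
y = -21160 (y = Mul(Mul(-4, 10), Pow(23, 2)) = Mul(-40, 529) = -21160)
Mul(y, 5) = Mul(-21160, 5) = -105800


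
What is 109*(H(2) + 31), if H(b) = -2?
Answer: 3161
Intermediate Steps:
109*(H(2) + 31) = 109*(-2 + 31) = 109*29 = 3161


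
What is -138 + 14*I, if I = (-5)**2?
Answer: 212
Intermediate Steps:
I = 25
-138 + 14*I = -138 + 14*25 = -138 + 350 = 212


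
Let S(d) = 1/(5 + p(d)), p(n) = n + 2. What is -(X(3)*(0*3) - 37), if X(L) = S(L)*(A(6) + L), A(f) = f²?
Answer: 37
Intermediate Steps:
p(n) = 2 + n
S(d) = 1/(7 + d) (S(d) = 1/(5 + (2 + d)) = 1/(7 + d))
X(L) = (36 + L)/(7 + L) (X(L) = (6² + L)/(7 + L) = (36 + L)/(7 + L))
-(X(3)*(0*3) - 37) = -(((36 + 3)/(7 + 3))*(0*3) - 37) = -((39/10)*0 - 37) = -(0 - 37) = -1*(-37) = 37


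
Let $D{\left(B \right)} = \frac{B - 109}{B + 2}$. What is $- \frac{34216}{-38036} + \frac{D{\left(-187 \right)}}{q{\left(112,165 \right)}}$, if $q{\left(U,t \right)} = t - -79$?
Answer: $\frac{2627988}{2900245} \approx 0.90613$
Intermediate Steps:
$q{\left(U,t \right)} = 79 + t$ ($q{\left(U,t \right)} = t + 79 = 79 + t$)
$D{\left(B \right)} = \frac{-109 + B}{2 + B}$
$- \frac{34216}{-38036} + \frac{D{\left(-187 \right)}}{q{\left(112,165 \right)}} = - \frac{34216}{-38036} + \frac{\frac{1}{2 - 187} \left(-109 - 187\right)}{79 + 165} = \left(-34216\right) \left(- \frac{1}{38036}\right) + \frac{\frac{1}{-185} \left(-296\right)}{244} = \frac{8554}{9509} + \left(- \frac{1}{185}\right) \left(-296\right) \frac{1}{244} = \frac{8554}{9509} + \frac{8}{5} \cdot \frac{1}{244} = \frac{8554}{9509} + \frac{2}{305} = \frac{2627988}{2900245}$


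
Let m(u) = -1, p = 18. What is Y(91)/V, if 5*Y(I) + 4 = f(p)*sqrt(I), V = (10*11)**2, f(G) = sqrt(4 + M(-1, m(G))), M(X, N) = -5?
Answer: -1/15125 + I*sqrt(91)/60500 ≈ -6.6116e-5 + 0.00015768*I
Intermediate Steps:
f(G) = I (f(G) = sqrt(4 - 5) = sqrt(-1) = I)
V = 12100 (V = 110**2 = 12100)
Y(I) = -4/5 + I*sqrt(I)/5 (Y(I) = -4/5 + (I*sqrt(I))/5 = -4/5 + I*sqrt(I)/5)
Y(91)/V = (-4/5 + I*sqrt(91)/5)/12100 = (-4/5 + I*sqrt(91)/5)*(1/12100) = -1/15125 + I*sqrt(91)/60500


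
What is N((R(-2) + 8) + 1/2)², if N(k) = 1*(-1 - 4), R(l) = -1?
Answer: 25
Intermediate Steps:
N(k) = -5 (N(k) = 1*(-5) = -5)
N((R(-2) + 8) + 1/2)² = (-5)² = 25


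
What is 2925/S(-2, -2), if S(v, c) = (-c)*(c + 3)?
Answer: 2925/2 ≈ 1462.5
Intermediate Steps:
S(v, c) = -c*(3 + c) (S(v, c) = (-c)*(3 + c) = -c*(3 + c))
2925/S(-2, -2) = 2925/(-1*(-2)*(3 - 2)) = 2925/(-1*(-2)*1) = 2925/2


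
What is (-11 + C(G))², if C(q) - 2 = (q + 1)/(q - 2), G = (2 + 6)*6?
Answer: 133225/2116 ≈ 62.961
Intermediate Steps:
G = 48 (G = 8*6 = 48)
C(q) = 2 + (1 + q)/(-2 + q) (C(q) = 2 + (q + 1)/(q - 2) = 2 + (1 + q)/(-2 + q))
(-11 + C(G))² = (-11 + 3*(-1 + 48)/(-2 + 48))² = (-11 + 3*47/46)² = (-11 + 3*(1/46)*47)² = (-11 + 141/46)² = (-365/46)² = 133225/2116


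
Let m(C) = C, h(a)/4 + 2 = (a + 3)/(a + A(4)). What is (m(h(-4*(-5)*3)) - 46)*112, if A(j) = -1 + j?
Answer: -5600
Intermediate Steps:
h(a) = -4 (h(a) = -8 + 4*((a + 3)/(a + (-1 + 4))) = -8 + 4*((3 + a)/(a + 3)) = -8 + 4*((3 + a)/(3 + a)) = -8 + 4*1 = -8 + 4 = -4)
(m(h(-4*(-5)*3)) - 46)*112 = (-4 - 46)*112 = -50*112 = -5600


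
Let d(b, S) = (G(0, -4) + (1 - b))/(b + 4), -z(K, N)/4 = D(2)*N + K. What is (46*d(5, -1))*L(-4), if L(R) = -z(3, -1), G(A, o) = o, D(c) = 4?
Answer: 1472/9 ≈ 163.56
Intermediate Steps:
z(K, N) = -16*N - 4*K (z(K, N) = -4*(4*N + K) = -4*(K + 4*N) = -16*N - 4*K)
L(R) = -4 (L(R) = -(-16*(-1) - 4*3) = -(16 - 12) = -1*4 = -4)
d(b, S) = (-3 - b)/(4 + b) (d(b, S) = (-4 + (1 - b))/(b + 4) = (-3 - b)/(4 + b))
(46*d(5, -1))*L(-4) = (46*((-3 - 1*5)/(4 + 5)))*(-4) = (46*((-3 - 5)/9))*(-4) = (46*((1/9)*(-8)))*(-4) = (46*(-8/9))*(-4) = -368/9*(-4) = 1472/9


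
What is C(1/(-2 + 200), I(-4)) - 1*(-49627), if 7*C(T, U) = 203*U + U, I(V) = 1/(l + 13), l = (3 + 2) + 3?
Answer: 2431791/49 ≈ 49628.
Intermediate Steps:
l = 8 (l = 5 + 3 = 8)
I(V) = 1/21 (I(V) = 1/(8 + 13) = 1/21)
C(T, U) = 204*U/7 (C(T, U) = (203*U + U)/7 = (204*U)/7 = 204*U/7)
C(1/(-2 + 200), I(-4)) - 1*(-49627) = (204/7)*(1/21) - 1*(-49627) = 68/49 + 49627 = 2431791/49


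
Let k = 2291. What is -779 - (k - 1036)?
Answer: -2034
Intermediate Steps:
-779 - (k - 1036) = -779 - (2291 - 1036) = -779 - 1*1255 = -779 - 1255 = -2034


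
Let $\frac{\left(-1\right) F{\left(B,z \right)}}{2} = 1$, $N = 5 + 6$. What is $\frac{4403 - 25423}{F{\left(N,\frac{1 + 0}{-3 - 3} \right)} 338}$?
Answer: $\frac{5255}{169} \approx 31.095$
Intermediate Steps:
$N = 11$
$F{\left(B,z \right)} = -2$ ($F{\left(B,z \right)} = \left(-2\right) 1 = -2$)
$\frac{4403 - 25423}{F{\left(N,\frac{1 + 0}{-3 - 3} \right)} 338} = \frac{4403 - 25423}{\left(-2\right) 338} = \frac{4403 - 25423}{-676} = \left(-21020\right) \left(- \frac{1}{676}\right) = \frac{5255}{169}$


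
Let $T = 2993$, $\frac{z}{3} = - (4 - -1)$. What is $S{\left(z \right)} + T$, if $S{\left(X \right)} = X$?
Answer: $2978$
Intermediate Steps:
$z = -15$ ($z = 3 \left(- (4 - -1)\right) = 3 \left(- (4 + 1)\right) = 3 \left(\left(-1\right) 5\right) = 3 \left(-5\right) = -15$)
$S{\left(z \right)} + T = -15 + 2993 = 2978$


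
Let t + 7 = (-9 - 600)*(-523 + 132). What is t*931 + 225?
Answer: 221682497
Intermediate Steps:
t = 238112 (t = -7 + (-9 - 600)*(-523 + 132) = -7 - 609*(-391) = -7 + 238119 = 238112)
t*931 + 225 = 238112*931 + 225 = 221682272 + 225 = 221682497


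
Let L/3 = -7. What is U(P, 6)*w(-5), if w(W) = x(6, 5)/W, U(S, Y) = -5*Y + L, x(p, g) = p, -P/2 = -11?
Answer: 306/5 ≈ 61.200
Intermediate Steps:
P = 22 (P = -2*(-11) = 22)
L = -21 (L = 3*(-7) = -21)
U(S, Y) = -21 - 5*Y (U(S, Y) = -5*Y - 21 = -21 - 5*Y)
w(W) = 6/W
U(P, 6)*w(-5) = (-21 - 5*6)*(6/(-5)) = (-21 - 30)*(6*(-1/5)) = -51*(-6/5) = 306/5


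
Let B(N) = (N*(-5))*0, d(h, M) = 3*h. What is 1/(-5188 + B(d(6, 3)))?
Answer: -1/5188 ≈ -0.00019275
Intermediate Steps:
B(N) = 0 (B(N) = -5*N*0 = 0)
1/(-5188 + B(d(6, 3))) = 1/(-5188 + 0) = 1/(-5188) = -1/5188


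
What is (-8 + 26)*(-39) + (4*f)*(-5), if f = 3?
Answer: -762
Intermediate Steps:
(-8 + 26)*(-39) + (4*f)*(-5) = (-8 + 26)*(-39) + (4*3)*(-5) = 18*(-39) + 12*(-5) = -702 - 60 = -762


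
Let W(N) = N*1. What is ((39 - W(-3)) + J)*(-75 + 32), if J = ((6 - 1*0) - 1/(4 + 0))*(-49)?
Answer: 41237/4 ≈ 10309.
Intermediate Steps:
W(N) = N
J = -1127/4 (J = ((6 + 0) - 1/4)*(-49) = (6 - 1*1/4)*(-49) = (6 - 1/4)*(-49) = (23/4)*(-49) = -1127/4 ≈ -281.75)
((39 - W(-3)) + J)*(-75 + 32) = ((39 - 1*(-3)) - 1127/4)*(-75 + 32) = ((39 + 3) - 1127/4)*(-43) = (42 - 1127/4)*(-43) = -959/4*(-43) = 41237/4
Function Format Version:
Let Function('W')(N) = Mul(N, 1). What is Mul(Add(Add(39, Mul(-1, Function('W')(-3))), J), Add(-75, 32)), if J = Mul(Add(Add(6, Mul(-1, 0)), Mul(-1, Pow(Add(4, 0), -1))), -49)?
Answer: Rational(41237, 4) ≈ 10309.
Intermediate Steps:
Function('W')(N) = N
J = Rational(-1127, 4) (J = Mul(Add(Add(6, 0), Mul(-1, Pow(4, -1))), -49) = Mul(Add(6, Mul(-1, Rational(1, 4))), -49) = Mul(Add(6, Rational(-1, 4)), -49) = Mul(Rational(23, 4), -49) = Rational(-1127, 4) ≈ -281.75)
Mul(Add(Add(39, Mul(-1, Function('W')(-3))), J), Add(-75, 32)) = Mul(Add(Add(39, Mul(-1, -3)), Rational(-1127, 4)), Add(-75, 32)) = Mul(Add(Add(39, 3), Rational(-1127, 4)), -43) = Mul(Add(42, Rational(-1127, 4)), -43) = Mul(Rational(-959, 4), -43) = Rational(41237, 4)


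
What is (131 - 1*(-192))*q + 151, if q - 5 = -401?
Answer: -127757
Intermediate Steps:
q = -396 (q = 5 - 401 = -396)
(131 - 1*(-192))*q + 151 = (131 - 1*(-192))*(-396) + 151 = (131 + 192)*(-396) + 151 = 323*(-396) + 151 = -127908 + 151 = -127757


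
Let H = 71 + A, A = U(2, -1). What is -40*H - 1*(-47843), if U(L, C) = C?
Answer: 45043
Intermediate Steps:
A = -1
H = 70 (H = 71 - 1 = 70)
-40*H - 1*(-47843) = -40*70 - 1*(-47843) = -2800 + 47843 = 45043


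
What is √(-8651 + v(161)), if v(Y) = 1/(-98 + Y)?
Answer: 2*I*√953771/21 ≈ 93.011*I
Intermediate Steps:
√(-8651 + v(161)) = √(-8651 + 1/(-98 + 161)) = √(-8651 + 1/63) = √(-545012/63) = 2*I*√953771/21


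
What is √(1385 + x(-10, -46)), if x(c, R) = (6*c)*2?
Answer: √1265 ≈ 35.567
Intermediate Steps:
x(c, R) = 12*c
√(1385 + x(-10, -46)) = √(1385 + 12*(-10)) = √(1385 - 120) = √1265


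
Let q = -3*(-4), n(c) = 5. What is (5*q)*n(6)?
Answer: 300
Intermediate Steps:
q = 12
(5*q)*n(6) = (5*12)*5 = 60*5 = 300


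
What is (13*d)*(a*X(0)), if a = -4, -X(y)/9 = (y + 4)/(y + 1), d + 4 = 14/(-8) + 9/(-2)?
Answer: -19188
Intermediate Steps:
d = -41/4 (d = -4 + (14/(-8) + 9/(-2)) = -4 + (14*(-⅛) + 9*(-½)) = -4 + (-7/4 - 9/2) = -4 - 25/4 = -41/4 ≈ -10.250)
X(y) = -9*(4 + y)/(1 + y) (X(y) = -9*(y + 4)/(y + 1) = -9*(4 + y)/(1 + y))
(13*d)*(a*X(0)) = (13*(-41/4))*(-36*(-4 - 1*0)/(1 + 0)) = -(-533)*9*(-4 + 0)/1 = -(-533)*9*1*(-4) = -(-533)*(-36) = -533/4*144 = -19188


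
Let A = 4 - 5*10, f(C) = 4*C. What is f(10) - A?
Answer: 86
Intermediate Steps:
A = -46 (A = 4 - 50 = -46)
f(10) - A = 4*10 - 1*(-46) = 40 + 46 = 86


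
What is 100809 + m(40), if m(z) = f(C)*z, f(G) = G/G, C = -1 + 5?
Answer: 100849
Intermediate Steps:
C = 4
f(G) = 1
m(z) = z (m(z) = 1*z = z)
100809 + m(40) = 100809 + 40 = 100849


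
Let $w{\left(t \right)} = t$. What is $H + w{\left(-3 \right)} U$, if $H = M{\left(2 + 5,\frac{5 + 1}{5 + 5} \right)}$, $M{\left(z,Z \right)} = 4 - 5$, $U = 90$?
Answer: $-271$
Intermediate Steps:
$M{\left(z,Z \right)} = -1$ ($M{\left(z,Z \right)} = 4 - 5 = -1$)
$H = -1$
$H + w{\left(-3 \right)} U = -1 - 270 = -271$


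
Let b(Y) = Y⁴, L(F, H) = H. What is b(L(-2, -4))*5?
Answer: 1280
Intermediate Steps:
b(L(-2, -4))*5 = (-4)⁴*5 = 256*5 = 1280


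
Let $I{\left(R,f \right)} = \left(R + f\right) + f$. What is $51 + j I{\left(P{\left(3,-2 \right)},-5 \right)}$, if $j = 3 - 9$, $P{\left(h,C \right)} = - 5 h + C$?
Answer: $213$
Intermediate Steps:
$P{\left(h,C \right)} = C - 5 h$
$j = -6$ ($j = 3 - 9 = -6$)
$I{\left(R,f \right)} = R + 2 f$
$51 + j I{\left(P{\left(3,-2 \right)},-5 \right)} = 51 - 6 \left(\left(-2 - 15\right) + 2 \left(-5\right)\right) = 51 - 6 \left(\left(-2 - 15\right) - 10\right) = 51 - 6 \left(-17 - 10\right) = 51 - -162 = 51 + 162 = 213$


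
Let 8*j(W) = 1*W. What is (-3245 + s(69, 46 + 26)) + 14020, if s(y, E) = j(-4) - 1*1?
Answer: 21547/2 ≈ 10774.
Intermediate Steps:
j(W) = W/8 (j(W) = (1*W)/8 = W/8)
s(y, E) = -3/2 (s(y, E) = (⅛)*(-4) - 1*1 = -½ - 1 = -3/2)
(-3245 + s(69, 46 + 26)) + 14020 = (-3245 - 3/2) + 14020 = -6493/2 + 14020 = 21547/2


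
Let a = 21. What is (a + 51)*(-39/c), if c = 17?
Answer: -2808/17 ≈ -165.18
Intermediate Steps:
(a + 51)*(-39/c) = (21 + 51)*(-39/17) = 72*(-39*1/17) = 72*(-39/17) = -2808/17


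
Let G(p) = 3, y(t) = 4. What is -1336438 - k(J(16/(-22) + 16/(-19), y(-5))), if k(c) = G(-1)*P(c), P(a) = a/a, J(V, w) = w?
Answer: -1336441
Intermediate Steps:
P(a) = 1
k(c) = 3 (k(c) = 3*1 = 3)
-1336438 - k(J(16/(-22) + 16/(-19), y(-5))) = -1336438 - 1*3 = -1336438 - 3 = -1336441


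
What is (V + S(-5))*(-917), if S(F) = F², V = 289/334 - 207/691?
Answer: -5410676887/230794 ≈ -23444.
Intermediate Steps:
V = 130561/230794 (V = 289*(1/334) - 207*1/691 = 289/334 - 207/691 = 130561/230794 ≈ 0.56570)
(V + S(-5))*(-917) = (130561/230794 + (-5)²)*(-917) = (130561/230794 + 25)*(-917) = (5900411/230794)*(-917) = -5410676887/230794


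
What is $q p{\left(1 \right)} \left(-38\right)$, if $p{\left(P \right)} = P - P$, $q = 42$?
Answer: $0$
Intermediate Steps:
$p{\left(P \right)} = 0$
$q p{\left(1 \right)} \left(-38\right) = 42 \cdot 0 \left(-38\right) = 0 \left(-38\right) = 0$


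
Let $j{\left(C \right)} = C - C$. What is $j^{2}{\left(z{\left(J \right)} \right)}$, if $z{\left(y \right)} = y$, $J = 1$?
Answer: $0$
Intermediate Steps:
$j{\left(C \right)} = 0$
$j^{2}{\left(z{\left(J \right)} \right)} = 0^{2} = 0$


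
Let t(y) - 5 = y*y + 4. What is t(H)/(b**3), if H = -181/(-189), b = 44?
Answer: 177125/1521428832 ≈ 0.00011642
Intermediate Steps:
H = 181/189 (H = -181*(-1/189) = 181/189 ≈ 0.95767)
t(y) = 9 + y**2 (t(y) = 5 + (y*y + 4) = 5 + (y**2 + 4) = 5 + (4 + y**2) = 9 + y**2)
t(H)/(b**3) = (9 + (181/189)**2)/(44**3) = (9 + 32761/35721)/85184 = (354250/35721)*(1/85184) = 177125/1521428832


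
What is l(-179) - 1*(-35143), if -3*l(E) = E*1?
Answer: 105608/3 ≈ 35203.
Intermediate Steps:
l(E) = -E/3
l(-179) - 1*(-35143) = -1/3*(-179) - 1*(-35143) = 179/3 + 35143 = 105608/3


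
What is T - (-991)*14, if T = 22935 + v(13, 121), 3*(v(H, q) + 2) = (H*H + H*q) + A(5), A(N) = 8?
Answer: 112171/3 ≈ 37390.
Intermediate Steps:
v(H, q) = ⅔ + H²/3 + H*q/3 (v(H, q) = -2 + ((H*H + H*q) + 8)/3 = -2 + ((H² + H*q) + 8)/3 = -2 + (8 + H² + H*q)/3 = -2 + (8/3 + H²/3 + H*q/3) = ⅔ + H²/3 + H*q/3)
T = 70549/3 (T = 22935 + (⅔ + (⅓)*13² + (⅓)*13*121) = 22935 + (⅔ + (⅓)*169 + 1573/3) = 22935 + (⅔ + 169/3 + 1573/3) = 22935 + 1744/3 = 70549/3 ≈ 23516.)
T - (-991)*14 = 70549/3 - (-991)*14 = 70549/3 - 1*(-13874) = 70549/3 + 13874 = 112171/3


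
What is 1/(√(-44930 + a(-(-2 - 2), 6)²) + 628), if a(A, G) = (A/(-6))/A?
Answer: 22608/15815303 - 6*I*√1617479/15815303 ≈ 0.0014295 - 0.0004825*I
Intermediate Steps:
a(A, G) = -⅙ (a(A, G) = (A*(-⅙))/A = (-A/6)/A = -⅙)
1/(√(-44930 + a(-(-2 - 2), 6)²) + 628) = 1/(√(-44930 + (-⅙)²) + 628) = 1/(√(-44930 + 1/36) + 628) = 1/(√(-1617479/36) + 628) = 1/(I*√1617479/6 + 628) = 1/(628 + I*√1617479/6)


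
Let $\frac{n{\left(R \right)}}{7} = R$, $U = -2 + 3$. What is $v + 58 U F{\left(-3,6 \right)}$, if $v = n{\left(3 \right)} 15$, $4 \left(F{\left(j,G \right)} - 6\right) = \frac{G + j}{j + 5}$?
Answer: $\frac{2739}{4} \approx 684.75$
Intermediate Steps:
$U = 1$
$n{\left(R \right)} = 7 R$
$F{\left(j,G \right)} = 6 + \frac{G + j}{4 \left(5 + j\right)}$ ($F{\left(j,G \right)} = 6 + \frac{\left(G + j\right) \frac{1}{j + 5}}{4} = 6 + \frac{\left(G + j\right) \frac{1}{5 + j}}{4} = 6 + \frac{\frac{1}{5 + j} \left(G + j\right)}{4} = 6 + \frac{G + j}{4 \left(5 + j\right)}$)
$v = 315$ ($v = 7 \cdot 3 \cdot 15 = 21 \cdot 15 = 315$)
$v + 58 U F{\left(-3,6 \right)} = 315 + 58 \cdot 1 \frac{120 + 6 + 25 \left(-3\right)}{4 \left(5 - 3\right)} = 315 + 58 \cdot 1 \frac{120 + 6 - 75}{4 \cdot 2} = 315 + 58 \cdot 1 \cdot \frac{1}{4} \cdot \frac{1}{2} \cdot 51 = 315 + 58 \cdot 1 \cdot \frac{51}{8} = 315 + 58 \cdot \frac{51}{8} = 315 + \frac{1479}{4} = \frac{2739}{4}$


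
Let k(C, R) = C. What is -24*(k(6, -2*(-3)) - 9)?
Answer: 72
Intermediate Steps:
-24*(k(6, -2*(-3)) - 9) = -24*(6 - 9) = -24*(-3) = 72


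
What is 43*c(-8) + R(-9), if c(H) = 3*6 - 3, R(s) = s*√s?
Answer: 645 - 27*I ≈ 645.0 - 27.0*I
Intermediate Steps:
R(s) = s^(3/2)
c(H) = 15 (c(H) = 18 - 3 = 15)
43*c(-8) + R(-9) = 43*15 + (-9)^(3/2) = 645 - 27*I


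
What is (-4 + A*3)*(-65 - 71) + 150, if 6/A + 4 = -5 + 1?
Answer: 1000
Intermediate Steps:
A = -¾ (A = 6/(-4 + (-5 + 1)) = 6/(-4 - 4) = 6/(-8) = 6*(-⅛) = -¾ ≈ -0.75000)
(-4 + A*3)*(-65 - 71) + 150 = (-4 - ¾*3)*(-65 - 71) + 150 = (-4 - 9/4)*(-136) + 150 = -25/4*(-136) + 150 = 850 + 150 = 1000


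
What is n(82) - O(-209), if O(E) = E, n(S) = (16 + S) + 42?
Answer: 349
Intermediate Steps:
n(S) = 58 + S
n(82) - O(-209) = (58 + 82) - 1*(-209) = 140 + 209 = 349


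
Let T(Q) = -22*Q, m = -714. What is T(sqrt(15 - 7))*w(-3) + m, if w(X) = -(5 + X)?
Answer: -714 + 88*sqrt(2) ≈ -589.55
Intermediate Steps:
w(X) = -5 - X
T(sqrt(15 - 7))*w(-3) + m = (-22*sqrt(15 - 7))*(-5 - 1*(-3)) - 714 = (-44*sqrt(2))*(-5 + 3) - 714 = -44*sqrt(2)*(-2) - 714 = 88*sqrt(2) - 714 = -714 + 88*sqrt(2)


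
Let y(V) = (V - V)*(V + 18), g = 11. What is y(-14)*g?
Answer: 0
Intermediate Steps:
y(V) = 0 (y(V) = 0*(18 + V) = 0)
y(-14)*g = 0*11 = 0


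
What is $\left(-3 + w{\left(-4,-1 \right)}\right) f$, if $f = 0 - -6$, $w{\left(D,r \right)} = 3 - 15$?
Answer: $-90$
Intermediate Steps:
$w{\left(D,r \right)} = -12$ ($w{\left(D,r \right)} = 3 - 15 = -12$)
$f = 6$ ($f = 0 + 6 = 6$)
$\left(-3 + w{\left(-4,-1 \right)}\right) f = \left(-3 - 12\right) 6 = \left(-15\right) 6 = -90$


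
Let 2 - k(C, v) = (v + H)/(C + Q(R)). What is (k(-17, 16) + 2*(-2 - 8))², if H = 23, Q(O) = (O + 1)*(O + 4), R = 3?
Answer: 56169/121 ≈ 464.21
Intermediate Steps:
Q(O) = (1 + O)*(4 + O)
k(C, v) = 2 - (23 + v)/(28 + C) (k(C, v) = 2 - (v + 23)/(C + (4 + 3² + 5*3)) = 2 - (23 + v)/(C + (4 + 9 + 15)) = 2 - (23 + v)/(C + 28) = 2 - (23 + v)/(28 + C))
(k(-17, 16) + 2*(-2 - 8))² = ((33 - 1*16 + 2*(-17))/(28 - 17) + 2*(-2 - 8))² = ((33 - 16 - 34)/11 + 2*(-10))² = ((1/11)*(-17) - 20)² = (-17/11 - 20)² = (-237/11)² = 56169/121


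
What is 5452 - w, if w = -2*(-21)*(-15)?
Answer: 6082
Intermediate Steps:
w = -630 (w = 42*(-15) = -630)
5452 - w = 5452 - 1*(-630) = 5452 + 630 = 6082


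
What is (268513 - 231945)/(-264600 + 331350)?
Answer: 18284/33375 ≈ 0.54784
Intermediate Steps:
(268513 - 231945)/(-264600 + 331350) = 36568/66750 = 36568*(1/66750) = 18284/33375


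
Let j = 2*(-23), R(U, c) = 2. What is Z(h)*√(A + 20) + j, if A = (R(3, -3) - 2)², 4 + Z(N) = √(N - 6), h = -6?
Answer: -46 - 8*√5 + 4*I*√15 ≈ -63.889 + 15.492*I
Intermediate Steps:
j = -46
Z(N) = -4 + √(-6 + N) (Z(N) = -4 + √(N - 6) = -4 + √(-6 + N))
A = 0 (A = (2 - 2)² = 0² = 0)
Z(h)*√(A + 20) + j = (-4 + √(-6 - 6))*√(0 + 20) - 46 = (-4 + √(-12))*√20 - 46 = (-4 + 2*I*√3)*(2*√5) - 46 = 2*√5*(-4 + 2*I*√3) - 46 = -46 + 2*√5*(-4 + 2*I*√3)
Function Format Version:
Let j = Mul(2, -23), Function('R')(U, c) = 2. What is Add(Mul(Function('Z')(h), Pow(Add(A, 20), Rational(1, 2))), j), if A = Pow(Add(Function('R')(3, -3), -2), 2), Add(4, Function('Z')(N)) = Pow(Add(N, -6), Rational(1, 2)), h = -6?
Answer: Add(-46, Mul(-8, Pow(5, Rational(1, 2))), Mul(4, I, Pow(15, Rational(1, 2)))) ≈ Add(-63.889, Mul(15.492, I))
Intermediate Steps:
j = -46
Function('Z')(N) = Add(-4, Pow(Add(-6, N), Rational(1, 2))) (Function('Z')(N) = Add(-4, Pow(Add(N, -6), Rational(1, 2))) = Add(-4, Pow(Add(-6, N), Rational(1, 2))))
A = 0 (A = Pow(Add(2, -2), 2) = Pow(0, 2) = 0)
Add(Mul(Function('Z')(h), Pow(Add(A, 20), Rational(1, 2))), j) = Add(Mul(Add(-4, Pow(Add(-6, -6), Rational(1, 2))), Pow(Add(0, 20), Rational(1, 2))), -46) = Add(Mul(Add(-4, Pow(-12, Rational(1, 2))), Pow(20, Rational(1, 2))), -46) = Add(Mul(Add(-4, Mul(2, I, Pow(3, Rational(1, 2)))), Mul(2, Pow(5, Rational(1, 2)))), -46) = Add(Mul(2, Pow(5, Rational(1, 2)), Add(-4, Mul(2, I, Pow(3, Rational(1, 2))))), -46) = Add(-46, Mul(2, Pow(5, Rational(1, 2)), Add(-4, Mul(2, I, Pow(3, Rational(1, 2))))))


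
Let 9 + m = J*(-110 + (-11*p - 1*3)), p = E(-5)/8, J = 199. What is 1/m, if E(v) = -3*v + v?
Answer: -4/100929 ≈ -3.9632e-5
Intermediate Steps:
E(v) = -2*v
p = 5/4 (p = -2*(-5)/8 = 10*(⅛) = 5/4 ≈ 1.2500)
m = -100929/4 (m = -9 + 199*(-110 + (-11*5/4 - 1*3)) = -9 + 199*(-110 + (-55/4 - 3)) = -9 + 199*(-110 - 67/4) = -9 + 199*(-507/4) = -9 - 100893/4 = -100929/4 ≈ -25232.)
1/m = 1/(-100929/4) = -4/100929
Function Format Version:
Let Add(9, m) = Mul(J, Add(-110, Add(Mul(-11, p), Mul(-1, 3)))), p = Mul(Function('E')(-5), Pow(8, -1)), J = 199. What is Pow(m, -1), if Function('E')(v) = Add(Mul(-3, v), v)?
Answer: Rational(-4, 100929) ≈ -3.9632e-5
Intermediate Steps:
Function('E')(v) = Mul(-2, v)
p = Rational(5, 4) (p = Mul(Mul(-2, -5), Pow(8, -1)) = Mul(10, Rational(1, 8)) = Rational(5, 4) ≈ 1.2500)
m = Rational(-100929, 4) (m = Add(-9, Mul(199, Add(-110, Add(Mul(-11, Rational(5, 4)), Mul(-1, 3))))) = Add(-9, Mul(199, Add(-110, Add(Rational(-55, 4), -3)))) = Add(-9, Mul(199, Add(-110, Rational(-67, 4)))) = Add(-9, Mul(199, Rational(-507, 4))) = Add(-9, Rational(-100893, 4)) = Rational(-100929, 4) ≈ -25232.)
Pow(m, -1) = Pow(Rational(-100929, 4), -1) = Rational(-4, 100929)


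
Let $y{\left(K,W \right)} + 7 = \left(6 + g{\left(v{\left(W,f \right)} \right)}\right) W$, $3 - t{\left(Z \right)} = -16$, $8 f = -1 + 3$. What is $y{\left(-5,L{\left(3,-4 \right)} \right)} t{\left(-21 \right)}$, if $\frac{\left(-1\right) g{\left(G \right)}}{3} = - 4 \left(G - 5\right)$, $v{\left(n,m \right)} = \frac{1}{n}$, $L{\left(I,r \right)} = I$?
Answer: $-2983$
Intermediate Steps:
$f = \frac{1}{4}$ ($f = \frac{-1 + 3}{8} = \frac{1}{8} \cdot 2 = \frac{1}{4} \approx 0.25$)
$t{\left(Z \right)} = 19$ ($t{\left(Z \right)} = 3 - -16 = 3 + 16 = 19$)
$g{\left(G \right)} = -60 + 12 G$ ($g{\left(G \right)} = - 3 \left(- 4 \left(G - 5\right)\right) = - 3 \left(- 4 \left(-5 + G\right)\right) = - 3 \left(20 - 4 G\right) = -60 + 12 G$)
$y{\left(K,W \right)} = -7 + W \left(-54 + \frac{12}{W}\right)$ ($y{\left(K,W \right)} = -7 + \left(6 - \left(60 - \frac{12}{W}\right)\right) W = -7 + \left(-54 + \frac{12}{W}\right) W = -7 + W \left(-54 + \frac{12}{W}\right)$)
$y{\left(-5,L{\left(3,-4 \right)} \right)} t{\left(-21 \right)} = \left(5 - 162\right) 19 = \left(-157\right) 19 = -2983$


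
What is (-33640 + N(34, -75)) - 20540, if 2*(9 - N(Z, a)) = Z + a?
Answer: -108301/2 ≈ -54151.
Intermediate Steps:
N(Z, a) = 9 - Z/2 - a/2 (N(Z, a) = 9 - (Z + a)/2 = 9 + (-Z/2 - a/2) = 9 - Z/2 - a/2)
(-33640 + N(34, -75)) - 20540 = (-33640 + (9 - ½*34 - ½*(-75))) - 20540 = (-33640 + (9 - 17 + 75/2)) - 20540 = (-33640 + 59/2) - 20540 = -67221/2 - 20540 = -108301/2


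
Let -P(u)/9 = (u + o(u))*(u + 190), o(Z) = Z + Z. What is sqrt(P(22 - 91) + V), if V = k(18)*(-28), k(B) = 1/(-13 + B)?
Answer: sqrt(5635435)/5 ≈ 474.78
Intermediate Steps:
o(Z) = 2*Z
P(u) = -27*u*(190 + u) (P(u) = -9*(u + 2*u)*(u + 190) = -9*3*u*(190 + u) = -27*u*(190 + u))
V = -28/5 (V = -28/(-13 + 18) = -28/5 ≈ -5.6000)
sqrt(P(22 - 91) + V) = sqrt(27*(22 - 91)*(-190 - (22 - 91)) - 28/5) = sqrt(27*(-69)*(-190 - 1*(-69)) - 28/5) = sqrt(27*(-69)*(-190 + 69) - 28/5) = sqrt(27*(-69)*(-121) - 28/5) = sqrt(225423 - 28/5) = sqrt(1127087/5) = sqrt(5635435)/5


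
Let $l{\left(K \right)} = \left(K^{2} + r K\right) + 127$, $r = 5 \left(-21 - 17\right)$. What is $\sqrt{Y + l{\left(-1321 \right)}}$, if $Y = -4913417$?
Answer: $i \sqrt{2917259} \approx 1708.0 i$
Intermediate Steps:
$r = -190$ ($r = 5 \left(-21 - 17\right) = 5 \left(-38\right) = -190$)
$l{\left(K \right)} = 127 + K^{2} - 190 K$ ($l{\left(K \right)} = \left(K^{2} - 190 K\right) + 127 = 127 + K^{2} - 190 K$)
$\sqrt{Y + l{\left(-1321 \right)}} = \sqrt{-4913417 + \left(127 + \left(-1321\right)^{2} - -250990\right)} = \sqrt{-4913417 + \left(127 + 1745041 + 250990\right)} = \sqrt{-4913417 + 1996158} = \sqrt{-2917259} = i \sqrt{2917259}$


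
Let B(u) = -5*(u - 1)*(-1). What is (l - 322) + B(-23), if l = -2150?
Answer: -2592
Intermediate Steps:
B(u) = -5 + 5*u (B(u) = -5*(-1 + u)*(-1) = (5 - 5*u)*(-1) = -5 + 5*u)
(l - 322) + B(-23) = (-2150 - 322) + (-5 + 5*(-23)) = -2472 + (-5 - 115) = -2472 - 120 = -2592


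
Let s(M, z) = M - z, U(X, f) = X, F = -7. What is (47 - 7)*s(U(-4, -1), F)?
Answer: 120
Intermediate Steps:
(47 - 7)*s(U(-4, -1), F) = (47 - 7)*(-4 - 1*(-7)) = 40*(-4 + 7) = 40*3 = 120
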